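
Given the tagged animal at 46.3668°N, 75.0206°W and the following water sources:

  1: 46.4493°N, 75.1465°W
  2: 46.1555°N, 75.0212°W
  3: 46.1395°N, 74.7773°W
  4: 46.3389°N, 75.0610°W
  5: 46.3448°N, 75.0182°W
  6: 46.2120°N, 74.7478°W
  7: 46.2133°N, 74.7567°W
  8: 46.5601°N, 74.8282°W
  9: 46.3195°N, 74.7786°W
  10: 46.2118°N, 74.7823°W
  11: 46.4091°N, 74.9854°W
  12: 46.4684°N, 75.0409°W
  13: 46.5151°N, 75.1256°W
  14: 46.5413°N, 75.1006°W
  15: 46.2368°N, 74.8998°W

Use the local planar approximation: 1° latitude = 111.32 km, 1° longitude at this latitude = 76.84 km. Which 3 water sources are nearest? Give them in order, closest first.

Distances from 46.3668°N, 75.0206°W:
1: √((0.0825·111.32)² + (-0.1259·76.84)²) = √(84.344019 + 93.589294) = 13.3392 km
2: √((-0.2113·111.32)² + (-0.0006·76.84)²) = √(553.280532 + 0.002126) = 23.5220 km
3: √((-0.2273·111.32)² + (0.2433·76.84)²) = √(640.243631 + 349.509456) = 31.4603 km
4: √((-0.0279·111.32)² + (-0.0404·76.84)²) = √(9.646168 + 9.636902) = 4.3912 km
5: √((-0.0220·111.32)² + (0.0024·76.84)²) = √(5.997797 + 0.034009) = 2.4560 km
6: √((-0.1548·111.32)² + (0.2728·76.84)²) = √(296.953404 + 439.403432) = 27.1359 km
7: √((-0.1535·111.32)² + (0.2639·76.84)²) = √(291.986757 + 411.200366) = 26.5177 km
8: √((0.1933·111.32)² + (0.1924·76.84)²) = √(463.031038 + 218.567129) = 26.1074 km
9: √((-0.0473·111.32)² + (0.2420·76.84)²) = √(27.724816 + 345.784438) = 19.3264 km
10: √((-0.1550·111.32)² + (0.2383·76.84)²) = √(297.721221 + 335.291696) = 25.1597 km
11: √((0.0423·111.32)² + (0.0352·76.84)²) = √(22.173136 + 7.315770) = 5.4304 km
12: √((0.1016·111.32)² + (-0.0203·76.84)²) = √(127.918633 + 2.433138) = 11.4172 km
13: √((0.1483·111.32)² + (-0.1050·76.84)²) = √(272.539025 + 65.095851) = 18.3748 km
14: √((0.1745·111.32)² + (-0.0800·76.84)²) = √(377.343834 + 37.788068) = 20.3748 km
15: √((-0.1300·111.32)² + (0.1208·76.84)²) = √(209.427207 + 86.160573) = 17.1927 km
Sorted: 5 (2.4560 km) < 4 (4.3912 km) < 11 (5.4304 km) < 12 (11.4172 km) < 1 (13.3392 km) < …

5, 4, 11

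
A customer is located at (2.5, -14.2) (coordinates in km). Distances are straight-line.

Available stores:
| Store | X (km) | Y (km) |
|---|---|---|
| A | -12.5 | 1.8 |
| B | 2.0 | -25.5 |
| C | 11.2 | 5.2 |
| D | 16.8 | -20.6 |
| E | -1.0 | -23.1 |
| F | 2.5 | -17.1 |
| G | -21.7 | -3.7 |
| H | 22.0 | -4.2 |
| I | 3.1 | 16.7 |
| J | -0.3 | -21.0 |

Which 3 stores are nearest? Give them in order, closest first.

F, J, E

Distances from (2.5, -14.2):
A: 21.93 km
B: 11.31 km
C: 21.26 km
D: 15.67 km
E: 9.56 km
F: 2.90 km
G: 26.38 km
H: 21.91 km
I: 30.91 km
J: 7.35 km
Sorted: F (2.90 km) < J (7.35 km) < E (9.56 km) < B (11.31 km) < D (15.67 km) < …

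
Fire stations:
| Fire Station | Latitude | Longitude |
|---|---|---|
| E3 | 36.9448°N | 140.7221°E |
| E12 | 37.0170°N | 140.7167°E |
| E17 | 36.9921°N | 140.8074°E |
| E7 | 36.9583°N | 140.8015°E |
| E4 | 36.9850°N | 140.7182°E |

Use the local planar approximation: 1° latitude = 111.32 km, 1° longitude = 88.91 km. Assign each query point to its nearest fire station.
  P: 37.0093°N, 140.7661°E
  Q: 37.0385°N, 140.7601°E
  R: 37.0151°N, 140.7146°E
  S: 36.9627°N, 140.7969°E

P at 37.0093°N, 140.7661°E:
  E3: 8.1767 km
  E12: 4.4750 km
  E17: 4.1412 km
  E7: 6.4914 km
  E4: 5.0453 km
  → nearest: E17 (4.1412 km)
Q at 37.0385°N, 140.7601°E:
  E3: 10.9642 km
  E12: 4.5407 km
  E17: 6.6607 km
  E7: 9.6569 km
  E4: 7.0248 km
  → nearest: E12 (4.5407 km)
R at 37.0151°N, 140.7146°E:
  E3: 7.8542 km
  E12: 0.2821 km
  E17: 8.6390 km
  E7: 9.9838 km
  E4: 3.3660 km
  → nearest: E12 (0.2821 km)
S at 36.9627°N, 140.7969°E:
  E3: 6.9426 km
  E12: 9.3479 km
  E17: 3.4034 km
  E7: 0.6381 km
  E4: 7.4245 km
  → nearest: E7 (0.6381 km)

P→E17; Q→E12; R→E12; S→E7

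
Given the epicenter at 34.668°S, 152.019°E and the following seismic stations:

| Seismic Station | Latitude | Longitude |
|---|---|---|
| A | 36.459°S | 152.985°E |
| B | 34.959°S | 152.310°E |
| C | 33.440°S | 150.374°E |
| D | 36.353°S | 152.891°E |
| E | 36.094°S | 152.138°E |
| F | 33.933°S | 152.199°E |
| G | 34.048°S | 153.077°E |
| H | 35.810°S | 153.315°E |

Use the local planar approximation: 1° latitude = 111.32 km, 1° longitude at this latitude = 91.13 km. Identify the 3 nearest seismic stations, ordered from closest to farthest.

Distances from 34.668°S, 152.019°E:
A: 217.944 km
B: 41.864 km
C: 202.879 km
D: 203.713 km
E: 159.112 km
F: 83.448 km
G: 118.573 km
H: 173.522 km
Sorted: B (41.864 km) < F (83.448 km) < G (118.573 km) < E (159.112 km) < H (173.522 km) < …

B, F, G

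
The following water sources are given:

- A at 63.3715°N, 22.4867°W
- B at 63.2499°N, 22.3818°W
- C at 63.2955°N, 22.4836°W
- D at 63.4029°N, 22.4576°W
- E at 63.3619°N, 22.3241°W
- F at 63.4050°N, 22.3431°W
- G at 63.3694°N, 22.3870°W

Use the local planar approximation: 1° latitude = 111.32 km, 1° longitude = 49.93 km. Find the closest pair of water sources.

Pairwise distances:
A–B: √((-0.1216·111.32)² + (0.1049·49.93)²) = √(183.237157 + 27.433051) = 14.5145 km
A–C: √((-0.0760·111.32)² + (0.0031·49.93)²) = √(71.577015 + 0.023958) = 8.4617 km
A–D: √((0.0314·111.32)² + (0.0291·49.93)²) = √(12.218157 + 2.111101) = 3.7854 km
A–E: √((-0.0096·111.32)² + (0.1626·49.93)²) = √(1.142060 + 65.911958) = 8.1887 km
A–F: √((0.0335·111.32)² + (0.1436·49.93)²) = √(13.907082 + 51.408154) = 8.0818 km
A–G: √((-0.0021·111.32)² + (0.0997·49.93)²) = √(0.054649 + 24.780693) = 4.9835 km
B–C: √((0.0456·111.32)² + (-0.1018·49.93)²) = √(25.767725 + 25.835608) = 7.1835 km
B–D: √((0.1530·111.32)² + (-0.0758·49.93)²) = √(290.087661 + 14.323909) = 17.4474 km
B–E: √((0.1120·111.32)² + (0.0577·49.93)²) = √(155.447034 + 8.299936) = 12.7964 km
B–F: √((0.1551·111.32)² + (0.0387·49.93)²) = √(298.105501 + 3.733749) = 17.3735 km
B–G: √((0.1195·111.32)² + (-0.0052·49.93)²) = √(176.962892 + 0.067411) = 13.3053 km
C–D: √((0.1074·111.32)² + (0.0260·49.93)²) = √(142.940388 + 1.685271) = 12.0260 km
C–E: √((0.0664·111.32)² + (0.1595·49.93)²) = √(54.636460 + 63.422668) = 10.8655 km
C–F: √((0.1095·111.32)² + (0.1405·49.93)²) = √(148.584885 + 49.212540) = 14.0640 km
C–G: √((0.0739·111.32)² + (0.0966·49.93)²) = √(67.676092 + 23.263625) = 9.5362 km
D–E: √((-0.0410·111.32)² + (0.1335·49.93)²) = √(20.831191 + 44.430957) = 8.0785 km
D–F: √((0.0021·111.32)² + (0.1145·49.93)²) = √(0.054649 + 32.683917) = 5.7218 km
D–G: √((-0.0335·111.32)² + (0.0706·49.93)²) = √(13.907082 + 12.426034) = 5.1316 km
E–F: √((0.0431·111.32)² + (-0.0190·49.93)²) = √(23.019768 + 0.899975) = 4.8908 km
E–G: √((0.0075·111.32)² + (-0.0629·49.93)²) = √(0.697058 + 9.863350) = 3.2497 km
F–G: √((-0.0356·111.32)² + (-0.0439·49.93)²) = √(15.705306 + 4.804544) = 4.5288 km
Closest pair: E–G at 3.2497 km.

E and G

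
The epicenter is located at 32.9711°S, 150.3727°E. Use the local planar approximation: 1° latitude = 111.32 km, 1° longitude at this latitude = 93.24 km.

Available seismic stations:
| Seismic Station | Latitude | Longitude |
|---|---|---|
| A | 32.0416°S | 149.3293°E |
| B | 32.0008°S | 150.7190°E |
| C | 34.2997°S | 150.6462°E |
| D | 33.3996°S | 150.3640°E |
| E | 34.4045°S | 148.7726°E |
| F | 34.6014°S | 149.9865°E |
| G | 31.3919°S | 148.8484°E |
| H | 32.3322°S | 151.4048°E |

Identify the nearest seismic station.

D

Distances from 32.9711°S, 150.3727°E:
A: 142.0251 km
B: 112.7367 km
C: 150.0821 km
D: 47.7075 km
E: 218.4490 km
F: 185.0229 km
G: 226.0623 km
H: 119.6628 km
Minimum: D at 47.7075 km.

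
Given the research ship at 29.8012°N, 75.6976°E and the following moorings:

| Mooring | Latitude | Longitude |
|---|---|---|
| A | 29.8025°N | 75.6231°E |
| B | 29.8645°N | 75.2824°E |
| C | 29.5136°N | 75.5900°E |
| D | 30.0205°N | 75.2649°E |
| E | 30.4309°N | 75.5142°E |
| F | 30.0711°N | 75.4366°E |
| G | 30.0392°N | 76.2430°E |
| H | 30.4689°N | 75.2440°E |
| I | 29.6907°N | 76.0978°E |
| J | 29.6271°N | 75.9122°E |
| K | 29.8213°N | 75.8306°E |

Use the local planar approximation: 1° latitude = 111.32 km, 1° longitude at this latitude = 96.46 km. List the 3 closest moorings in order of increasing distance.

A, K, J

Distances from 29.8012°N, 75.6976°E:
A: 7.1877 km
B: 40.6654 km
C: 33.6560 km
D: 48.3534 km
E: 72.2961 km
F: 39.1989 km
G: 58.9040 km
H: 86.2505 km
I: 40.5157 km
J: 28.3570 km
K: 13.0228 km
Sorted: A (7.1877 km) < K (13.0228 km) < J (28.3570 km) < C (33.6560 km) < F (39.1989 km) < …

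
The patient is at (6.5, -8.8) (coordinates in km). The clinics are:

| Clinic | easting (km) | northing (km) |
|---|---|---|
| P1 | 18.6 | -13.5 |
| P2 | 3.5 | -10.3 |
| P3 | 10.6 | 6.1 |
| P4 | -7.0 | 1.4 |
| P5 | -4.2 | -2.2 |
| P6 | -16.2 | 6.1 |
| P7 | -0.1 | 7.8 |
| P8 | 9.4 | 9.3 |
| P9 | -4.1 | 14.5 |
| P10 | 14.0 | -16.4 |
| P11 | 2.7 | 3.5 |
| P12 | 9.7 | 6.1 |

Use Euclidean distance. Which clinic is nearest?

P2

Distances from (6.5, -8.8):
P1: √((12.1)² + (-4.7)²) = √(146.410 + 22.090) = 13.0 km
P2: √((-3.0)² + (-1.5)²) = √(9.000 + 2.250) = 3.4 km
P3: √((4.1)² + (14.9)²) = √(16.810 + 222.010) = 15.5 km
P4: √((-13.5)² + (10.2)²) = √(182.250 + 104.040) = 16.9 km
P5: √((-10.7)² + (6.6)²) = √(114.490 + 43.560) = 12.6 km
P6: √((-22.7)² + (14.9)²) = √(515.290 + 222.010) = 27.2 km
P7: √((-6.6)² + (16.6)²) = √(43.560 + 275.560) = 17.9 km
P8: √((2.9)² + (18.1)²) = √(8.410 + 327.610) = 18.3 km
P9: √((-10.6)² + (23.3)²) = √(112.360 + 542.890) = 25.6 km
P10: √((7.5)² + (-7.6)²) = √(56.250 + 57.760) = 10.7 km
P11: √((-3.8)² + (12.3)²) = √(14.440 + 151.290) = 12.9 km
P12: √((3.2)² + (14.9)²) = √(10.240 + 222.010) = 15.2 km
Minimum: P2 at 3.4 km.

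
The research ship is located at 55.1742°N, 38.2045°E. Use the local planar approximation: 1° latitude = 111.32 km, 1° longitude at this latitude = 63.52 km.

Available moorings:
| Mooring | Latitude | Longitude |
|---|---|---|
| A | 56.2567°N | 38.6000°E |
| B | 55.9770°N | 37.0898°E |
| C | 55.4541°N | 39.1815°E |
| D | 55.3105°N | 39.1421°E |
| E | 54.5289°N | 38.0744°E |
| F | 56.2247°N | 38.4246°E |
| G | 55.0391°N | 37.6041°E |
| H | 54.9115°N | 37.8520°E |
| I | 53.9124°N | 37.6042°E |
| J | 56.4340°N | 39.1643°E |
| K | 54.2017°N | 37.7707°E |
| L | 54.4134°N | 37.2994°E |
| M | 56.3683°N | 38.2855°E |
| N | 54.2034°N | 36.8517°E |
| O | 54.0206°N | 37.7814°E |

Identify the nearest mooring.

H

Distances from 55.1742°N, 38.2045°E:
A: 123.0947 km
B: 114.0177 km
C: 69.4419 km
D: 61.4587 km
E: 72.3086 km
F: 117.7744 km
G: 40.9957 km
H: 36.8313 km
I: 145.5472 km
J: 152.9197 km
K: 111.7104 km
L: 102.3626 km
M: 133.0267 km
N: 138.0686 km
O: 131.2008 km
Minimum: H at 36.8313 km.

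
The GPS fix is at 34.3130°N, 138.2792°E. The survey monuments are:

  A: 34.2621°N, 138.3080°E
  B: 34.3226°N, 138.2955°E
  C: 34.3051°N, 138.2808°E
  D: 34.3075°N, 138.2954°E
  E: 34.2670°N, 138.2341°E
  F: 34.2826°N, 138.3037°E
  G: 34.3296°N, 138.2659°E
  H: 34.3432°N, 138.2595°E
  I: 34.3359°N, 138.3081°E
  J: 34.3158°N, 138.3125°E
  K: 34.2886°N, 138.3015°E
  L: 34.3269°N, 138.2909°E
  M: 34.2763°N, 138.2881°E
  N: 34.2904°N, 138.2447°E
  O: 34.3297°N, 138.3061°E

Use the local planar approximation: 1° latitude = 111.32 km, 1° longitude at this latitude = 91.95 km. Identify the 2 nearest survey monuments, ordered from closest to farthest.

C, D

Distances from 34.3130°N, 138.2792°E:
A: 6.2545 km
B: 1.8408 km
C: 0.8916 km
D: 1.6105 km
E: 6.5893 km
F: 4.0654 km
G: 2.2159 km
H: 3.8188 km
I: 3.6824 km
J: 3.0778 km
K: 3.4033 km
L: 1.8846 km
M: 4.1666 km
N: 4.0488 km
O: 3.0942 km
Sorted: C (0.8916 km) < D (1.6105 km) < B (1.8408 km) < L (1.8846 km) < …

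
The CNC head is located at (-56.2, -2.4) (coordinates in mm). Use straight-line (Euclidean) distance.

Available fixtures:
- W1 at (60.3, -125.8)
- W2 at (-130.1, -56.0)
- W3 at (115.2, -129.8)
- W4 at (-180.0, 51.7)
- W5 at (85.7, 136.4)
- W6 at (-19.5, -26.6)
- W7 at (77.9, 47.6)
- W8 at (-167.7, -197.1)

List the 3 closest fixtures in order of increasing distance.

Distances from (-56.2, -2.4):
W1: √((116.5)² + (-123.4)²) = √(13572.250 + 15227.560) = 169.7 mm
W2: √((-73.9)² + (-53.6)²) = √(5461.210 + 2872.960) = 91.3 mm
W3: √((171.4)² + (-127.4)²) = √(29377.960 + 16230.760) = 213.6 mm
W4: √((-123.8)² + (54.1)²) = √(15326.440 + 2926.810) = 135.1 mm
W5: √((141.9)² + (138.8)²) = √(20135.610 + 19265.440) = 198.5 mm
W6: √((36.7)² + (-24.2)²) = √(1346.890 + 585.640) = 44.0 mm
W7: √((134.1)² + (50.0)²) = √(17982.810 + 2500.000) = 143.1 mm
W8: √((-111.5)² + (-194.7)²) = √(12432.250 + 37908.090) = 224.4 mm
Sorted: W6 (44.0 mm) < W2 (91.3 mm) < W4 (135.1 mm) < W7 (143.1 mm) < W1 (169.7 mm) < …

W6, W2, W4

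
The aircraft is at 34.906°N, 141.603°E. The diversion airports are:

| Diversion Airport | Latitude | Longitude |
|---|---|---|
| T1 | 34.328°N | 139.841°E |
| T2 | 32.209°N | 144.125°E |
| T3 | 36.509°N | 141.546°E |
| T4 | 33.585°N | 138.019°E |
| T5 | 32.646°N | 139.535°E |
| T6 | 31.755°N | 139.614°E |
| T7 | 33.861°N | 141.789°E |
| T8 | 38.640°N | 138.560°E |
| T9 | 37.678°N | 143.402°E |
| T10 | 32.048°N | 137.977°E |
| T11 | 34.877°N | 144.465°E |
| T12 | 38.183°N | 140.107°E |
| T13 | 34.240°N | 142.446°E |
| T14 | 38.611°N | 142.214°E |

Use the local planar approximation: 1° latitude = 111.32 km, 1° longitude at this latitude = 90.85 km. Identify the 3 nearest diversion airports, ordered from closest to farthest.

T13, T7, T1

Distances from 34.906°N, 141.603°E:
T1: √((-0.578·111.32)² + (-1.762·90.85)²) = √(4140.01650 + 25624.87004) = 172.525 km
T2: √((-2.697·111.32)² + (2.522·90.85)²) = √(90138.07692 + 52497.66990) = 377.671 km
T3: √((1.603·111.32)² + (-0.057·90.85)²) = √(31842.96064 + 26.81634) = 178.521 km
T4: √((-1.321·111.32)² + (-3.584·90.85)²) = √(21624.79657 + 106019.52772) = 357.273 km
T5: √((-2.260·111.32)² + (-2.068·90.85)²) = √(63294.10652 + 35298.06773) = 313.994 km
T6: √((-3.151·111.32)² + (-1.989·90.85)²) = √(123039.11585 + 32652.72491) = 394.578 km
T7: √((-1.045·111.32)² + (0.186·90.85)²) = √(13532.52930 + 285.54578) = 117.550 km
T8: √((3.734·111.32)² + (-3.043·90.85)²) = √(172780.61780 + 76428.22404) = 499.208 km
T9: √((2.772·111.32)² + (1.799·90.85)²) = √(95221.02393 + 26712.35575) = 349.190 km
T10: √((-2.858·111.32)² + (-3.626·90.85)²) = √(101221.05143 + 108518.91997) = 457.974 km
T11: √((-0.029·111.32)² + (2.862·90.85)²) = √(10.42179 + 67606.60416) = 260.033 km
T12: √((3.277·111.32)² + (-1.496·90.85)²) = √(133075.85896 + 18471.96301) = 389.291 km
T13: √((-0.666·111.32)² + (0.843·90.85)²) = √(5496.60911 + 5865.49964) = 106.593 km
T14: √((3.705·111.32)² + (0.611·90.85)²) = √(170107.24853 + 3081.28794) = 416.159 km
Sorted: T13 (106.593 km) < T7 (117.550 km) < T1 (172.525 km) < T3 (178.521 km) < T11 (260.033 km) < …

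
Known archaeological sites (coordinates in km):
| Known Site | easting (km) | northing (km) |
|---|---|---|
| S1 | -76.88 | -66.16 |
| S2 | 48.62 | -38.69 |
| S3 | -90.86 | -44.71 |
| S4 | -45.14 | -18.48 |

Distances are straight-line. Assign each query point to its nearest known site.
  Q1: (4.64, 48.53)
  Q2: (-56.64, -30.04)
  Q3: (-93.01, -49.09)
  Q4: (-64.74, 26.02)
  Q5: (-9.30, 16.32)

Q1 at (4.64, 48.53):
  S1: 140.71 km
  S2: 97.68 km
  S3: 133.47 km
  S4: 83.48 km
  → nearest: S4 (83.48 km)
Q2 at (-56.64, -30.04):
  S1: 41.40 km
  S2: 105.61 km
  S3: 37.23 km
  S4: 16.31 km
  → nearest: S4 (16.31 km)
Q3 at (-93.01, -49.09):
  S1: 23.49 km
  S2: 142.01 km
  S3: 4.88 km
  S4: 56.82 km
  → nearest: S3 (4.88 km)
Q4 at (-64.74, 26.02):
  S1: 92.98 km
  S2: 130.53 km
  S3: 75.40 km
  S4: 48.63 km
  → nearest: S4 (48.63 km)
Q5 at (-9.30, 16.32):
  S1: 106.63 km
  S2: 79.88 km
  S3: 101.87 km
  S4: 49.96 km
  → nearest: S4 (49.96 km)

Q1→S4; Q2→S4; Q3→S3; Q4→S4; Q5→S4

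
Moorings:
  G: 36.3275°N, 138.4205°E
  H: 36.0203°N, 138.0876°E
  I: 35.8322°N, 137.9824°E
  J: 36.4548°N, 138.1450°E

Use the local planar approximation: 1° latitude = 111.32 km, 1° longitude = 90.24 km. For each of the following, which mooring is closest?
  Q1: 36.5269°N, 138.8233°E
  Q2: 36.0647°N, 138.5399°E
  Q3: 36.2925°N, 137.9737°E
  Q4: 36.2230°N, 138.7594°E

Q1 at 36.5269°N, 138.8233°E:
  G: 42.5904 km
  H: 87.1088 km
  I: 108.3455 km
  J: 61.7338 km
  → nearest: G (42.5904 km)
Q2 at 36.0647°N, 138.5399°E:
  G: 31.1760 km
  H: 41.1137 km
  I: 56.5760 km
  J: 56.1758 km
  → nearest: G (31.1760 km)
Q3 at 36.2925°N, 137.9737°E:
  G: 40.5070 km
  H: 31.9971 km
  I: 51.2466 km
  J: 23.7777 km
  → nearest: J (23.7777 km)
Q4 at 36.2230°N, 138.7594°E:
  G: 32.7201 km
  H: 64.6864 km
  I: 82.5161 km
  J: 61.1541 km
  → nearest: G (32.7201 km)

Q1→G; Q2→G; Q3→J; Q4→G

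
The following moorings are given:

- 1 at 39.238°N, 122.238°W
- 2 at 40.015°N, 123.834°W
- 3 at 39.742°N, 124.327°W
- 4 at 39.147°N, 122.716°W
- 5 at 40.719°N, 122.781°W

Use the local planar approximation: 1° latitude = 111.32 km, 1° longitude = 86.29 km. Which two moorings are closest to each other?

1 and 4

Pairwise distances:
1–2: 162.628 km
1–3: 188.789 km
1–4: 42.472 km
1–5: 171.394 km
2–3: 52.281 km
2–4: 136.541 km
2–5: 119.991 km
3–4: 153.986 km
3–5: 172.120 km
4–5: 175.085 km
Closest pair: 1–4 at 42.472 km.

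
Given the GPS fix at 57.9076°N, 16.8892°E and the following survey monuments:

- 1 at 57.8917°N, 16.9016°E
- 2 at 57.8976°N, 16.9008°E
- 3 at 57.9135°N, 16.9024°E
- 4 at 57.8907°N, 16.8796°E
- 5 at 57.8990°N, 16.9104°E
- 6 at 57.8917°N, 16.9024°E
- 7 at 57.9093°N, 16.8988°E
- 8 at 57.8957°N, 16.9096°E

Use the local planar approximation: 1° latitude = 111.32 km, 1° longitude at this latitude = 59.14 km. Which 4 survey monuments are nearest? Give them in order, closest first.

7, 3, 2, 5

Distances from 57.9076°N, 16.8892°E:
1: √((-0.0159·111.32)² + (0.0124·59.14)²) = √(3.132858 + 0.537782) = 1.9159 km
2: √((-0.0100·111.32)² + (0.0116·59.14)²) = √(1.239214 + 0.470629) = 1.3076 km
3: √((0.0059·111.32)² + (0.0132·59.14)²) = √(0.431370 + 0.609411) = 1.0202 km
4: √((-0.0169·111.32)² + (-0.0096·59.14)²) = √(3.539320 + 0.322333) = 1.9651 km
5: √((-0.0086·111.32)² + (0.0212·59.14)²) = √(0.916523 + 1.571934) = 1.5775 km
6: √((-0.0159·111.32)² + (0.0132·59.14)²) = √(3.132858 + 0.609411) = 1.9345 km
7: √((0.0017·111.32)² + (0.0096·59.14)²) = √(0.035813 + 0.322333) = 0.5985 km
8: √((-0.0119·111.32)² + (0.0204·59.14)²) = √(1.754851 + 1.455536) = 1.7918 km
Sorted: 7 (0.5985 km) < 3 (1.0202 km) < 2 (1.3076 km) < 5 (1.5775 km) < 8 (1.7918 km) < 1 (1.9159 km) < …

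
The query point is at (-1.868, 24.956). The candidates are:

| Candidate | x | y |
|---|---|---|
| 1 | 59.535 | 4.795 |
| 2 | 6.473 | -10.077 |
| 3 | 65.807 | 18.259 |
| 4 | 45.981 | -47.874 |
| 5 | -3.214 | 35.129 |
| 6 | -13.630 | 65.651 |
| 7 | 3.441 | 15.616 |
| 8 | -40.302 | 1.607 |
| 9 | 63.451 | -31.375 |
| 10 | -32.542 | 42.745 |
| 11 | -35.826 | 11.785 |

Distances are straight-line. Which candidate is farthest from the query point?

Distances from (-1.868, 24.956):
1: 64.628
2: 36.012
3: 68.006
4: 87.142
5: 10.262
6: 42.361
7: 10.743
8: 44.971
9: 86.254
10: 35.459
11: 36.423
Maximum: 4 at 87.142.

4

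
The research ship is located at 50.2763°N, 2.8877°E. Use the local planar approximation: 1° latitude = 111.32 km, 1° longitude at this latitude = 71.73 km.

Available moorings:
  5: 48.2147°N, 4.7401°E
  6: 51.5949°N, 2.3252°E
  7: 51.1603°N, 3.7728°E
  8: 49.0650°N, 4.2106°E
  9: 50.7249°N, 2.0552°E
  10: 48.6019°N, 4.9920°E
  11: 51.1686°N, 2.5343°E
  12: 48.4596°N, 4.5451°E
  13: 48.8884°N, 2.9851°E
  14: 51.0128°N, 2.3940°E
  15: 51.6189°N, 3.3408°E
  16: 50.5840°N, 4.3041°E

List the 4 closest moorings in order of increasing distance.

Distances from 50.2763°N, 2.8877°E:
5: 265.1870 km
6: 152.2310 km
7: 117.1096 km
8: 164.8841 km
9: 77.8442 km
10: 239.8460 km
11: 102.5144 km
12: 234.5906 km
13: 154.6589 km
14: 89.3084 km
15: 152.9512 km
16: 107.2171 km
Sorted: 9 (77.8442 km) < 14 (89.3084 km) < 11 (102.5144 km) < 16 (107.2171 km) < 7 (117.1096 km) < 6 (152.2310 km) < …

9, 14, 11, 16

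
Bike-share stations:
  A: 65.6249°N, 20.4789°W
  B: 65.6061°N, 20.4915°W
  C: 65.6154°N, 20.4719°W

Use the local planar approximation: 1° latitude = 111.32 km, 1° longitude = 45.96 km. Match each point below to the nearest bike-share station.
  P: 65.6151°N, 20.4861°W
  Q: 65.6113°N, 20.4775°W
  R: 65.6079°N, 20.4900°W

P→C; Q→C; R→B

P at 65.6151°N, 20.4861°W:
  A: 1.1400 km
  B: 1.0322 km
  C: 0.6535 km
  → nearest: C (0.6535 km)
Q at 65.6113°N, 20.4775°W:
  A: 1.5153 km
  B: 0.8655 km
  C: 0.5240 km
  → nearest: C (0.5240 km)
R at 65.6079°N, 20.4900°W:
  A: 1.9600 km
  B: 0.2119 km
  C: 1.1786 km
  → nearest: B (0.2119 km)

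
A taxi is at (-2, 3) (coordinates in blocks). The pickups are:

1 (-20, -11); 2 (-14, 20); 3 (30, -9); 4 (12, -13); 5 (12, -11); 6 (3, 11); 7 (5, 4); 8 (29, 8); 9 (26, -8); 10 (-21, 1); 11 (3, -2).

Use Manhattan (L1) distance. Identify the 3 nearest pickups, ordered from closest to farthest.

7, 11, 6

Distances from (-2, 3):
1: |-18| + |-14| = 18 + 14 = 32 blocks
2: |-12| + |17| = 12 + 17 = 29 blocks
3: |32| + |-12| = 32 + 12 = 44 blocks
4: |14| + |-16| = 14 + 16 = 30 blocks
5: |14| + |-14| = 14 + 14 = 28 blocks
6: |5| + |8| = 5 + 8 = 13 blocks
7: |7| + |1| = 7 + 1 = 8 blocks
8: |31| + |5| = 31 + 5 = 36 blocks
9: |28| + |-11| = 28 + 11 = 39 blocks
10: |-19| + |-2| = 19 + 2 = 21 blocks
11: |5| + |-5| = 5 + 5 = 10 blocks
Sorted: 7 (8 blocks) < 11 (10 blocks) < 6 (13 blocks) < 10 (21 blocks) < 5 (28 blocks) < …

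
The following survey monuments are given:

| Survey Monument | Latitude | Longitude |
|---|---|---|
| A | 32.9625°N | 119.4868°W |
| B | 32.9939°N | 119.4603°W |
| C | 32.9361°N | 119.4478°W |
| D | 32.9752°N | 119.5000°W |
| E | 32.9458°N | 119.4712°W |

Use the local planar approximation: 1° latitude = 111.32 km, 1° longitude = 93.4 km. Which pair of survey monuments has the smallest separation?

Pairwise distances:
A–B: √((0.0314·111.32)² + (0.0265·93.4)²) = √(12.218157 + 6.126120) = 4.2830 km
A–C: √((-0.0264·111.32)² + (0.0390·93.4)²) = √(8.636828 + 13.268535) = 4.6803 km
A–D: √((0.0127·111.32)² + (-0.0132·93.4)²) = √(1.998729 + 1.519993) = 1.8758 km
A–E: √((-0.0167·111.32)² + (0.0156·93.4)²) = √(3.456045 + 2.122966) = 2.3620 km
B–C: √((-0.0578·111.32)² + (0.0125·93.4)²) = √(41.400165 + 1.363056) = 6.5394 km
B–D: √((-0.0187·111.32)² + (-0.0397·93.4)²) = √(4.333408 + 13.749116) = 4.2524 km
B–E: √((-0.0481·111.32)² + (-0.0109·93.4)²) = √(28.670585 + 1.036446) = 5.4504 km
C–D: √((0.0391·111.32)² + (-0.0522·93.4)²) = √(18.945231 + 23.770305) = 6.5357 km
C–E: √((0.0097·111.32)² + (-0.0234·93.4)²) = √(1.165977 + 4.776673) = 2.4378 km
D–E: √((-0.0294·111.32)² + (0.0288·93.4)²) = √(10.711272 + 7.235670) = 4.2364 km
Closest pair: A–D at 1.8758 km.

A and D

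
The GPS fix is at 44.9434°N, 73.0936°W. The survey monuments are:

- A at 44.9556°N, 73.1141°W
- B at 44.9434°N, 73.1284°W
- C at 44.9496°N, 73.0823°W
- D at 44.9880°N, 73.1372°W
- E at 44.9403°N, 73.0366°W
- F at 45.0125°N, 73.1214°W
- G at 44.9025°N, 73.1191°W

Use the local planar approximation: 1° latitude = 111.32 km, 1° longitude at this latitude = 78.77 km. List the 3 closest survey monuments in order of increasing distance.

C, A, B

Distances from 44.9434°N, 73.0936°W:
A: √((0.0122·111.32)² + (-0.0205·78.77)²) = √(1.844446 + 2.607531) = 2.1100 km
B: √((0.0000·111.32)² + (-0.0348·78.77)²) = √(0.000000 + 7.514156) = 2.7412 km
C: √((0.0062·111.32)² + (0.0113·78.77)²) = √(0.476354 + 0.792280) = 1.1263 km
D: √((0.0446·111.32)² + (-0.0436·78.77)²) = √(24.649954 + 11.794911) = 6.0370 km
E: √((-0.0031·111.32)² + (0.0570·78.77)²) = √(0.119088 + 20.159112) = 4.5031 km
F: √((0.0691·111.32)² + (-0.0278·78.77)²) = √(59.170125 + 4.795250) = 7.9978 km
G: √((-0.0409·111.32)² + (-0.0255·78.77)²) = √(20.729700 + 4.034615) = 4.9764 km
Sorted: C (1.1263 km) < A (2.1100 km) < B (2.7412 km) < E (4.5031 km) < G (4.9764 km) < …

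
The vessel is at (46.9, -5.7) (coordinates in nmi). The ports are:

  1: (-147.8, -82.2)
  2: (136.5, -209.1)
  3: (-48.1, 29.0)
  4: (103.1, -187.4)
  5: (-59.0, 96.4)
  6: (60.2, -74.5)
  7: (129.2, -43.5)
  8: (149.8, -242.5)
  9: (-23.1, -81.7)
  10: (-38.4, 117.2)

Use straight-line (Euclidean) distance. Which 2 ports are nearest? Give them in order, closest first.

6, 7

Distances from (46.9, -5.7):
1: √((-194.7)² + (-76.5)²) = √(37908.090 + 5852.250) = 209.2 nmi
2: √((89.6)² + (-203.4)²) = √(8028.160 + 41371.560) = 222.3 nmi
3: √((-95.0)² + (34.7)²) = √(9025.000 + 1204.090) = 101.1 nmi
4: √((56.2)² + (-181.7)²) = √(3158.440 + 33014.890) = 190.2 nmi
5: √((-105.9)² + (102.1)²) = √(11214.810 + 10424.410) = 147.1 nmi
6: √((13.3)² + (-68.8)²) = √(176.890 + 4733.440) = 70.1 nmi
7: √((82.3)² + (-37.8)²) = √(6773.290 + 1428.840) = 90.6 nmi
8: √((102.9)² + (-236.8)²) = √(10588.410 + 56074.240) = 258.2 nmi
9: √((-70.0)² + (-76.0)²) = √(4900.000 + 5776.000) = 103.3 nmi
10: √((-85.3)² + (122.9)²) = √(7276.090 + 15104.410) = 149.6 nmi
Sorted: 6 (70.1 nmi) < 7 (90.6 nmi) < 3 (101.1 nmi) < 9 (103.3 nmi) < …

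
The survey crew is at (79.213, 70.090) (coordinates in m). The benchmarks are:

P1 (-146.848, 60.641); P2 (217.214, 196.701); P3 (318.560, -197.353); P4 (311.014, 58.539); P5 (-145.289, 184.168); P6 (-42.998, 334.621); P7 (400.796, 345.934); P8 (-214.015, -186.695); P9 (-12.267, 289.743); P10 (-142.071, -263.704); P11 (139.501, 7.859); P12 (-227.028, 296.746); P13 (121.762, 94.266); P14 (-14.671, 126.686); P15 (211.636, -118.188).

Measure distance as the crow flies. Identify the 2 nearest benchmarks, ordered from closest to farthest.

Distances from (79.213, 70.090):
P1: √((-226.061)² + (-9.449)²) = √(51103.57572 + 89.28360) = 226.258 m
P2: √((138.001)² + (126.611)²) = √(19044.27600 + 16030.34532) = 187.282 m
P3: √((239.347)² + (-267.443)²) = √(57286.98641 + 71525.75825) = 358.905 m
P4: √((231.801)² + (-11.551)²) = √(53731.70360 + 133.42560) = 232.089 m
P5: √((-224.502)² + (114.078)²) = √(50401.14800 + 13013.79008) = 251.823 m
P6: √((-122.211)² + (264.531)²) = √(14935.52852 + 69976.64996) = 291.397 m
P7: √((321.583)² + (275.844)²) = √(103415.62589 + 76089.91234) = 423.681 m
P8: √((-293.228)² + (-256.785)²) = √(85982.65998 + 65938.53622) = 389.771 m
P9: √((-91.480)² + (219.653)²) = √(8368.59040 + 48247.44041) = 237.941 m
P10: √((-221.284)² + (-333.794)²) = √(48966.60866 + 111418.43444) = 400.481 m
P11: √((60.288)² + (-62.231)²) = √(3634.64294 + 3872.69736) = 86.645 m
P12: √((-306.241)² + (226.656)²) = √(93783.55008 + 51372.94234) = 380.994 m
P13: √((42.549)² + (24.176)²) = √(1810.41740 + 584.47898) = 48.938 m
P14: √((-93.884)² + (56.596)²) = √(8814.20546 + 3203.10722) = 109.624 m
P15: √((132.423)² + (-188.278)²) = √(17535.85093 + 35448.60528) = 230.184 m
Sorted: P13 (48.938 m) < P11 (86.645 m) < P14 (109.624 m) < P2 (187.282 m) < …

P13, P11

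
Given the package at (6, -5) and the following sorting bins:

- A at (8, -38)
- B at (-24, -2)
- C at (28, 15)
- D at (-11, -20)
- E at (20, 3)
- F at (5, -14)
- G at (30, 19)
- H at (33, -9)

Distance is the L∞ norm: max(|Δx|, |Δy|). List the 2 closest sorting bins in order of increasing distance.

Distances from (6, -5):
A: max(|2|, |-33|) = 33
B: max(|-30|, |3|) = 30
C: max(|22|, |20|) = 22
D: max(|-17|, |-15|) = 17
E: max(|14|, |8|) = 14
F: max(|-1|, |-9|) = 9
G: max(|24|, |24|) = 24
H: max(|27|, |-4|) = 27
Sorted: F (9) < E (14) < D (17) < C (22) < …

F, E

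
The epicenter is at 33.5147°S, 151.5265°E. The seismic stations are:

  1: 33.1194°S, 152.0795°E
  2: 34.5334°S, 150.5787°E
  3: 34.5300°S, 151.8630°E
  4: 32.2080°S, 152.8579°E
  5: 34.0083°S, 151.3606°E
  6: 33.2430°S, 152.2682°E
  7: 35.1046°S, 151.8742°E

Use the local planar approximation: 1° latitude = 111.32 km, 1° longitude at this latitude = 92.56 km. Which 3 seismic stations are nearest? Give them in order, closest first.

Distances from 33.5147°S, 151.5265°E:
1: 67.5011 km
2: 143.3744 km
3: 117.2363 km
4: 190.6459 km
5: 57.0529 km
6: 75.0191 km
7: 179.8899 km
Sorted: 5 (57.0529 km) < 1 (67.5011 km) < 6 (75.0191 km) < 3 (117.2363 km) < 2 (143.3744 km) < …

5, 1, 6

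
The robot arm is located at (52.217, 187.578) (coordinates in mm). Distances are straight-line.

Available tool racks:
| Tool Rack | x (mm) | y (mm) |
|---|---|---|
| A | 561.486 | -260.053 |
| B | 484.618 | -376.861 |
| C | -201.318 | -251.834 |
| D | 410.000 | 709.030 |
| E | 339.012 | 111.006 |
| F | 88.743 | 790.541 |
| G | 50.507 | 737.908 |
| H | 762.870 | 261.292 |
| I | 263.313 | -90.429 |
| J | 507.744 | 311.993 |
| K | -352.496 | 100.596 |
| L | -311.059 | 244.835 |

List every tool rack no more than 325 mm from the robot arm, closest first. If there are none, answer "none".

E

Distances from (52.217, 187.578):
A: 678.033 mm
B: 711.029 mm
C: 507.309 mm
D: 632.393 mm
E: 296.841 mm
F: 604.068 mm
G: 550.333 mm
H: 714.466 mm
I: 349.069 mm
J: 472.212 mm
K: 413.955 mm
L: 367.761 mm
Threshold 325 mm: E (296.841 mm) is within range.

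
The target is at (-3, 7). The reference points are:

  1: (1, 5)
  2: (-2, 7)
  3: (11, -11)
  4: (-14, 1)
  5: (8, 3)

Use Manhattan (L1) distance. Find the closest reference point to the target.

Distances from (-3, 7):
1: |4| + |-2| = 4 + 2 = 6
2: |1| + |0| = 1 + 0 = 1
3: |14| + |-18| = 14 + 18 = 32
4: |-11| + |-6| = 11 + 6 = 17
5: |11| + |-4| = 11 + 4 = 15
Minimum: 2 at 1.

2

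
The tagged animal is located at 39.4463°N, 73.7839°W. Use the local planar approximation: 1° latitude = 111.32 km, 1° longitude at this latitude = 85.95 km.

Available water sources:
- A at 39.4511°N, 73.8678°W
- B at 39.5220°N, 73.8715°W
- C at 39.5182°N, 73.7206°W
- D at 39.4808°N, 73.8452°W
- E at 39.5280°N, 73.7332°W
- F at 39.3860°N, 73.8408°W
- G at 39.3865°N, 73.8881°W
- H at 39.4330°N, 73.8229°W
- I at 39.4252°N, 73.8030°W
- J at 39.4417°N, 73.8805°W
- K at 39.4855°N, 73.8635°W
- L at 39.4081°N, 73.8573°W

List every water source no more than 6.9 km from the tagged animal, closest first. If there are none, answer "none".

I, H, D

Distances from 39.4463°N, 73.7839°W:
A: √((0.0048·111.32)² + (-0.0839·85.95)²) = √(0.285515 + 52.001478) = 7.2310 km
B: √((0.0757·111.32)² + (-0.0876·85.95)²) = √(71.013048 + 56.689154) = 11.3005 km
C: √((0.0719·111.32)² + (0.0633·85.95)²) = √(64.062543 + 29.600509) = 9.6780 km
D: √((0.0345·111.32)² + (-0.0613·85.95)²) = √(14.749747 + 27.759569) = 6.5199 km
E: √((0.0817·111.32)² + (0.0507·85.95)²) = √(82.716187 + 18.989244) = 10.0849 km
F: √((-0.0603·111.32)² + (-0.0569·85.95)²) = √(45.058945 + 23.917528) = 8.3052 km
G: √((-0.0598·111.32)² + (-0.1042·85.95)²) = √(44.314797 + 80.209757) = 11.1591 km
H: √((-0.0133·111.32)² + (-0.0390·85.95)²) = √(2.192046 + 11.236239) = 3.6645 km
I: √((-0.0211·111.32)² + (-0.0191·85.95)²) = √(5.517106 + 2.694998) = 2.8657 km
J: √((-0.0046·111.32)² + (-0.0966·85.95)²) = √(0.262218 + 68.935990) = 8.3185 km
K: √((0.0392·111.32)² + (-0.0796·85.95)²) = √(19.042262 + 46.807764) = 8.1148 km
L: √((-0.0382·111.32)² + (-0.0734·85.95)²) = √(18.083110 + 39.800074) = 7.6081 km
Threshold 6.9 km: I (2.8657 km), H (3.6645 km), D (6.5199 km) are within range.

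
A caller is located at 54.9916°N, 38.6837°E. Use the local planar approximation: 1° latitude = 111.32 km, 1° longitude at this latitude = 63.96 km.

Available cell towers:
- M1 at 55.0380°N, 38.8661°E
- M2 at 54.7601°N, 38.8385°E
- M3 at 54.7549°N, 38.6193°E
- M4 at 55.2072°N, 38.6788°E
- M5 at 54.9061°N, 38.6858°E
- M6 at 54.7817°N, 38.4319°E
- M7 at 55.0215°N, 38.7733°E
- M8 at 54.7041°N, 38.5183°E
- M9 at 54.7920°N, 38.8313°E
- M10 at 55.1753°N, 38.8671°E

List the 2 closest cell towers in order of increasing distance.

Distances from 54.9916°N, 38.6837°E:
M1: √((0.0464·111.32)² + (0.1824·63.96)²) = √(26.679787 + 136.102649) = 12.7586 km
M2: √((-0.2315·111.32)² + (0.1548·63.96)²) = √(664.122794 + 98.029959) = 27.6071 km
M3: √((-0.2367·111.32)² + (-0.0644·63.96)²) = √(694.293199 + 16.966359) = 26.6694 km
M4: √((0.2156·111.32)² + (-0.0049·63.96)²) = √(576.028416 + 0.098222) = 24.0026 km
M5: √((-0.0855·111.32)² + (0.0021·63.96)²) = √(90.589659 + 0.018041) = 9.5188 km
M6: √((-0.2099·111.32)² + (-0.2518·63.96)²) = √(545.973134 + 259.375148) = 28.3787 km
M7: √((0.0299·111.32)² + (0.0896·63.96)²) = √(11.078699 + 32.842252) = 6.6273 km
M8: √((-0.2875·111.32)² + (-0.1654·63.96)²) = √(1024.288020 + 111.914902) = 33.7076 km
M9: √((-0.1996·111.32)² + (0.1476·63.96)²) = √(493.704936 + 89.122965) = 24.1418 km
M10: √((0.1837·111.32)² + (0.1834·63.96)²) = √(418.181396 + 137.599094) = 23.5750 km
Sorted: M7 (6.6273 km) < M5 (9.5188 km) < M1 (12.7586 km) < M10 (23.5750 km) < …

M7, M5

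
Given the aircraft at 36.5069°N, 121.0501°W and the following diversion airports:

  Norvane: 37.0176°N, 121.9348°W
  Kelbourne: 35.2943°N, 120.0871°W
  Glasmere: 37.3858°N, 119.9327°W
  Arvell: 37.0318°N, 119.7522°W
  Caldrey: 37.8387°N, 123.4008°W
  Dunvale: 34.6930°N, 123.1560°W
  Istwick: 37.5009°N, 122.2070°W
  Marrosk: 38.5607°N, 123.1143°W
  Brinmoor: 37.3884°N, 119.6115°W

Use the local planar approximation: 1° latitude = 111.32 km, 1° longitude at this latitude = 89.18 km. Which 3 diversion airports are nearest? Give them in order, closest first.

Norvane, Arvell, Glasmere

Distances from 36.5069°N, 121.0501°W:
Norvane: √((0.5107·111.32)² + (-0.8847·89.18)²) = √(3232.050300 + 6224.822765) = 97.2465 km
Kelbourne: √((-1.2126·111.32)² + (0.9630·89.18)²) = √(18221.390819 + 7375.432799) = 159.9901 km
Glasmere: √((0.8789·111.32)² + (1.1174·89.18)²) = √(9572.498881 + 9930.069088) = 139.6516 km
Arvell: √((0.5249·111.32)² + (1.2979·89.18)²) = √(3414.283198 + 13397.303654) = 129.6595 km
Caldrey: √((1.3318·111.32)² + (-2.3507·89.18)²) = √(21979.834420 + 43947.011834) = 256.7622 km
Dunvale: √((-1.8139·111.32)² + (-2.1059·89.18)²) = √(40773.038468 + 35270.403265) = 275.7598 km
Istwick: √((0.9940·111.32)² + (-1.1569·89.18)²) = √(12243.882808 + 10644.532154) = 151.2892 km
Marrosk: √((2.0538·111.32)² + (-2.0642·89.18)²) = √(52271.226957 + 33887.418294) = 293.5279 km
Brinmoor: √((0.8815·111.32)² + (1.4386·89.18)²) = √(9629.218213 + 16459.439729) = 161.5198 km
Sorted: Norvane (97.2465 km) < Arvell (129.6595 km) < Glasmere (139.6516 km) < Istwick (151.2892 km) < Kelbourne (159.9901 km) < …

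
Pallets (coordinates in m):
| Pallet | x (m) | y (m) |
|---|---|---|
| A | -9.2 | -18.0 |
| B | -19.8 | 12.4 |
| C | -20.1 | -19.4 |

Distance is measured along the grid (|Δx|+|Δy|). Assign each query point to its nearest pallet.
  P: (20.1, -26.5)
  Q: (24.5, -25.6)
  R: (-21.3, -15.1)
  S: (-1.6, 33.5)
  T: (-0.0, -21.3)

P at (20.1, -26.5):
  A: |-29.3| + |8.5| = 29.3 + 8.5 = 37.8 m
  B: |-39.9| + |38.9| = 39.9 + 38.9 = 78.8 m
  C: |-40.2| + |7.1| = 40.2 + 7.1 = 47.3 m
  → nearest: A (37.8 m)
Q at (24.5, -25.6):
  A: |-33.7| + |7.6| = 33.7 + 7.6 = 41.3 m
  B: |-44.3| + |38.0| = 44.3 + 38.0 = 82.3 m
  C: |-44.6| + |6.2| = 44.6 + 6.2 = 50.8 m
  → nearest: A (41.3 m)
R at (-21.3, -15.1):
  A: |12.1| + |-2.9| = 12.1 + 2.9 = 15.0 m
  B: |1.5| + |27.5| = 1.5 + 27.5 = 29.0 m
  C: |1.2| + |-4.3| = 1.2 + 4.3 = 5.5 m
  → nearest: C (5.5 m)
S at (-1.6, 33.5):
  A: |-7.6| + |-51.5| = 7.6 + 51.5 = 59.1 m
  B: |-18.2| + |-21.1| = 18.2 + 21.1 = 39.3 m
  C: |-18.5| + |-52.9| = 18.5 + 52.9 = 71.4 m
  → nearest: B (39.3 m)
T at (-0.0, -21.3):
  A: |-9.2| + |3.3| = 9.2 + 3.3 = 12.5 m
  B: |-19.8| + |33.7| = 19.8 + 33.7 = 53.5 m
  C: |-20.1| + |1.9| = 20.1 + 1.9 = 22.0 m
  → nearest: A (12.5 m)

P→A; Q→A; R→C; S→B; T→A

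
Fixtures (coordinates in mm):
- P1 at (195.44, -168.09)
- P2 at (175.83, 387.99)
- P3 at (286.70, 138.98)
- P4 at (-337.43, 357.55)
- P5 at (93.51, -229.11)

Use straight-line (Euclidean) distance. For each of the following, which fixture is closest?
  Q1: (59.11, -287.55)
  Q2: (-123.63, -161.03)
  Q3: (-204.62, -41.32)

Q1→P5; Q2→P5; Q3→P5

Q1 at (59.11, -287.55):
  P1: 181.26 mm
  P2: 685.55 mm
  P3: 483.45 mm
  P4: 757.23 mm
  P5: 67.81 mm
  → nearest: P5 (67.81 mm)
Q2 at (-123.63, -161.03):
  P1: 319.15 mm
  P2: 625.38 mm
  P3: 508.31 mm
  P4: 560.92 mm
  P5: 227.56 mm
  → nearest: P5 (227.56 mm)
Q3 at (-204.62, -41.32):
  P1: 419.66 mm
  P2: 573.63 mm
  P3: 523.36 mm
  P4: 420.40 mm
  P5: 352.34 mm
  → nearest: P5 (352.34 mm)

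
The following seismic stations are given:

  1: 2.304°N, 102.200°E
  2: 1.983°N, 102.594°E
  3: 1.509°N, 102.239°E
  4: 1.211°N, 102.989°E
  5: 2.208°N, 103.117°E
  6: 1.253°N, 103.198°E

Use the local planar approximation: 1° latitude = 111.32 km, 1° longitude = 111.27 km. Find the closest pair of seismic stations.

Pairwise distances:
1–2: 56.559 km
1–3: 88.606 km
1–4: 150.039 km
1–5: 102.593 km
1–6: 161.307 km
2–3: 65.913 km
2–4: 96.526 km
2–5: 63.355 km
2–6: 105.454 km
3–4: 89.804 km
3–5: 124.897 km
3–6: 110.448 km
4–5: 111.896 km
4–6: 23.721 km
5–6: 106.692 km
Closest pair: 4–6 at 23.721 km.

4 and 6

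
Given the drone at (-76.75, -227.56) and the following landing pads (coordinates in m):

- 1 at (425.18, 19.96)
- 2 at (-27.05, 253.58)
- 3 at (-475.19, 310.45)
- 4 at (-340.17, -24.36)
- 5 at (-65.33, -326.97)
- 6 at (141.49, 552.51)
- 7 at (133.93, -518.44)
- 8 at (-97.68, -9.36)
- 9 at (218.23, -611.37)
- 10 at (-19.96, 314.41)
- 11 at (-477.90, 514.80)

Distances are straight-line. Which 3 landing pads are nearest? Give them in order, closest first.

Distances from (-76.75, -227.56):
1: 559.64 m
2: 483.70 m
3: 669.48 m
4: 332.69 m
5: 100.06 m
6: 810.02 m
7: 359.16 m
8: 219.20 m
9: 484.07 m
10: 544.94 m
11: 843.81 m
Sorted: 5 (100.06 m) < 8 (219.20 m) < 4 (332.69 m) < 7 (359.16 m) < 2 (483.70 m) < …

5, 8, 4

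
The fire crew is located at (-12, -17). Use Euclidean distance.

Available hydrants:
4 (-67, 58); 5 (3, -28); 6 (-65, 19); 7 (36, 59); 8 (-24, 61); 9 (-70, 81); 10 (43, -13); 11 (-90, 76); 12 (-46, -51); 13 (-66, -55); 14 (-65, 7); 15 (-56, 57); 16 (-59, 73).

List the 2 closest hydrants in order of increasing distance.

5, 12

Distances from (-12, -17):
4: 93.0
5: 18.6
6: 64.1
7: 89.9
8: 78.9
9: 113.9
10: 55.1
11: 121.4
12: 48.1
13: 66.0
14: 58.2
15: 86.1
16: 101.5
Sorted: 5 (18.6) < 12 (48.1) < 10 (55.1) < 14 (58.2) < …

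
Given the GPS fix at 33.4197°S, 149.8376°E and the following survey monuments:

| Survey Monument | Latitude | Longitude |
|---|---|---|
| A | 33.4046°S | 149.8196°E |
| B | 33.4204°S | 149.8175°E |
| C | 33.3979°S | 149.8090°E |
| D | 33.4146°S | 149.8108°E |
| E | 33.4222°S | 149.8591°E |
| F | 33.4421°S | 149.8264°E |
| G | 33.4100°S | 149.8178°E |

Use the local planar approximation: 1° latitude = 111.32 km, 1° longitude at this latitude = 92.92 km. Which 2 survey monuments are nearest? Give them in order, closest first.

B, E

Distances from 33.4197°S, 149.8376°E:
A: 2.3713 km
B: 1.8693 km
C: 3.5988 km
D: 2.5542 km
E: 2.0171 km
F: 2.7020 km
G: 2.1333 km
Sorted: B (1.8693 km) < E (2.0171 km) < G (2.1333 km) < A (2.3713 km) < …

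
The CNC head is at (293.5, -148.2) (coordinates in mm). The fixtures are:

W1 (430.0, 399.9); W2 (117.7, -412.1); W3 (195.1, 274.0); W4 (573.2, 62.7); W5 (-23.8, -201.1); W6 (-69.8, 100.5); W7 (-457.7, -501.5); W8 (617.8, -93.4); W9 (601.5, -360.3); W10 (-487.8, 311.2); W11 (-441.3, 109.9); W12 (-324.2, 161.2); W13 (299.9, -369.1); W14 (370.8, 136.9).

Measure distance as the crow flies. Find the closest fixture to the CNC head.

W13

Distances from (293.5, -148.2):
W1: 564.8 mm
W2: 317.1 mm
W3: 433.5 mm
W4: 350.3 mm
W5: 321.7 mm
W6: 440.3 mm
W7: 830.1 mm
W8: 328.9 mm
W9: 374.0 mm
W10: 906.4 mm
W11: 778.8 mm
W12: 690.9 mm
W13: 221.0 mm
W14: 295.4 mm
Minimum: W13 at 221.0 mm.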